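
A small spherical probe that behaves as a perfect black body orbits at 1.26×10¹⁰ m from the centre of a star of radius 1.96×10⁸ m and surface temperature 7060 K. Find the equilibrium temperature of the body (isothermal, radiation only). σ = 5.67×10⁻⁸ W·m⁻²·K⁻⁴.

T ≈ 623 K

The star's surface emits σT_*⁴; at distance d the flux is S = σT_*⁴(R_*/d)².
S = 5.67×10⁻⁸·(7060)⁴·(1.96×10⁸/1.26×10¹⁰)² = 34090 W/m².
For an isothermal sphere T⁴ = (1−a)S/(4σ) = 1.503×10¹¹ K⁴.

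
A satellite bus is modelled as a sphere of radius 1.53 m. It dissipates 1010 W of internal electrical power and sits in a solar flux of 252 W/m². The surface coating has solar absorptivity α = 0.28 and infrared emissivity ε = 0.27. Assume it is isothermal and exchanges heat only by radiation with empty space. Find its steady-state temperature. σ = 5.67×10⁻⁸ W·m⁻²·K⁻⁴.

At steady state, absorbed solar power + internal power = radiated power.
Absorbed: α·S·A_cross = 0.28·252·7.354 = 518.9 W (cross-section πr²).
Total input = 518.9 + 1010 = 1529 W.
Radiated: εσ·A_surf·T⁴ with A_surf = 4πr² = 29.42 m².
T⁴ = 1529/(0.27·5.67×10⁻⁸·29.42) = 3.395×10⁹ K⁴.

T ≈ 241 K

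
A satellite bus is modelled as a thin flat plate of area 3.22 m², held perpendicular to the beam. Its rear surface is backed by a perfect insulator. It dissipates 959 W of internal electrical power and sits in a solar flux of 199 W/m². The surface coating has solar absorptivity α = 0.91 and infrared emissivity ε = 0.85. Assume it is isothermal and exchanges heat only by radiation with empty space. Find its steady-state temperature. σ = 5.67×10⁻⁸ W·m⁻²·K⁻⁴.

At steady state, absorbed solar power + internal power = radiated power.
Absorbed: α·S·A_cross = 0.91·199·3.220 = 583.1 W (cross-section A).
Total input = 583.1 + 959 = 1542 W.
Radiated: εσ·A_surf·T⁴ with A_surf = A = 3.220 m².
T⁴ = 1542/(0.85·5.67×10⁻⁸·3.220) = 9.937×10⁹ K⁴.

T ≈ 316 K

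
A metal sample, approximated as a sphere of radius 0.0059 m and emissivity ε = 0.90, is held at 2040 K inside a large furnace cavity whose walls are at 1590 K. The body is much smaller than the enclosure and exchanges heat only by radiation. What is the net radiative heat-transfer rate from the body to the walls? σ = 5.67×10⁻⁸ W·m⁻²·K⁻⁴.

P_net ≈ 244 W

For a small grey body in a large enclosure: P_net = εσA(T_body⁴ − T_wall⁴).
A = 4πr² = 4.374×10⁻⁴ m²; T_body⁴ − T_wall⁴ = 1.732×10¹³ − 6.391×10¹² = 1.093×10¹³ K⁴.
|P_net| = 0.90·5.67×10⁻⁸·4.374×10⁻⁴·1.093×10¹³.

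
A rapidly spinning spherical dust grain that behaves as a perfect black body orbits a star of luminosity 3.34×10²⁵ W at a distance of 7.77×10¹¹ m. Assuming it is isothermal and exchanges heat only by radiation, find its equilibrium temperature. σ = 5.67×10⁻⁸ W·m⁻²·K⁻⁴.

T ≈ 66.4 K

First find the stellar flux at distance d: S = L/(4πd²) = 3.34×10²⁵/(4π·(7.77×10¹¹)²) = 4.402 W/m².
For an isothermal sphere, absorbed (1−a)S·πr² = emitted σ·4πr²·T⁴, so T⁴ = (1−a)S/(4σ).
T⁴ = 1.00·4.402/(4·5.67×10⁻⁸) = 1.941×10⁷ K⁴.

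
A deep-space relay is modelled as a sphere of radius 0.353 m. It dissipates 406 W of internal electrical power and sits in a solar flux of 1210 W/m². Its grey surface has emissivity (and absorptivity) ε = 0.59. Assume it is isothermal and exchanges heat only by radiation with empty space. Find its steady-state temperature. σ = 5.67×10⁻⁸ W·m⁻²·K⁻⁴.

T ≈ 338 K

At steady state, absorbed solar power + internal power = radiated power.
Absorbed: α·S·A_cross = 0.59·1210·0.3915 = 279.5 W (cross-section πr²).
Total input = 279.5 + 406 = 685.5 W.
Radiated: εσ·A_surf·T⁴ with A_surf = 4πr² = 1.566 m².
T⁴ = 685.5/(0.59·5.67×10⁻⁸·1.566) = 1.309×10¹⁰ K⁴.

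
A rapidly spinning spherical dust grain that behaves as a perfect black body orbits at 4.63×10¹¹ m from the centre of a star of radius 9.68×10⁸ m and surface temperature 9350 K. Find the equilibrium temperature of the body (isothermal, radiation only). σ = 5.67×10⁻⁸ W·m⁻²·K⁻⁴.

T ≈ 302 K

The star's surface emits σT_*⁴; at distance d the flux is S = σT_*⁴(R_*/d)².
S = 5.67×10⁻⁸·(9350)⁴·(9.68×10⁸/4.63×10¹¹)² = 1894 W/m².
For an isothermal sphere T⁴ = (1−a)S/(4σ) = 8.352×10⁹ K⁴.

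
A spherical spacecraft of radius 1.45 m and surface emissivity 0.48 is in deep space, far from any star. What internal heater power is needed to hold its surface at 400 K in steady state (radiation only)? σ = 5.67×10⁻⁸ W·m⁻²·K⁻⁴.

P = εσ·4πr²·T⁴.
4πr² = 26.42 m²; T⁴ = 2.560×10¹⁰ K⁴.
P = 0.48·5.67×10⁻⁸·26.42·2.560×10¹⁰.

P ≈ 18400 W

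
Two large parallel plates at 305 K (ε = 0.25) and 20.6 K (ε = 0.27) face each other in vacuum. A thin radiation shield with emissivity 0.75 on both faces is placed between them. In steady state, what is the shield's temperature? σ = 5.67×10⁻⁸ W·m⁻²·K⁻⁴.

In steady state the net flux on the hot side equals that on the cold side.
σ(T₁⁴−T_s⁴)/D₁ = σ(T_s⁴−T₂⁴)/D₂, with D₁ = 1/ε₁+1/ε_s−1 = 4.333, D₂ = 1/ε_s+1/ε₂−1 = 4.037.
Solve for T_s⁴: T_s⁴ = (D₂·T₁⁴ + D₁·T₂⁴)/(D₁+D₂) = 4.174×10⁹ K⁴.

T_s ≈ 254 K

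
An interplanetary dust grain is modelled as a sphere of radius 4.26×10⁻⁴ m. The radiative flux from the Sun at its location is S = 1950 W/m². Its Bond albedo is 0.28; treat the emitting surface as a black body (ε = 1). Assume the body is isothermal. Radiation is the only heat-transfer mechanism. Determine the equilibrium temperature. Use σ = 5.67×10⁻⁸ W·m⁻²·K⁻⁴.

T ≈ 280 K

At equilibrium, absorbed power = emitted power.
Absorbing cross-section = πr² = 5.701×10⁻⁷ m²; emitting surface = 4πr² = 2.280×10⁻⁶ m² (ratio 4).
(1−a)S·A_cross = εσ·A_surf·T⁴  ⇒  T⁴ = (1−a)S/(4σ).
T⁴ = 0.720·1950/(4·5.67×10⁻⁸) = 6.190×10⁹ K⁴.
T = (6.190×10⁹)^(1/4).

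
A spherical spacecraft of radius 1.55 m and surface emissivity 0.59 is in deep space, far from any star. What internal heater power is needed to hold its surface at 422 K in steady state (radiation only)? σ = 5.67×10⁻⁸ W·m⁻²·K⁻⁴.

P = εσ·4πr²·T⁴.
4πr² = 30.19 m²; T⁴ = 3.171×10¹⁰ K⁴.
P = 0.59·5.67×10⁻⁸·30.19·3.171×10¹⁰.

P ≈ 32000 W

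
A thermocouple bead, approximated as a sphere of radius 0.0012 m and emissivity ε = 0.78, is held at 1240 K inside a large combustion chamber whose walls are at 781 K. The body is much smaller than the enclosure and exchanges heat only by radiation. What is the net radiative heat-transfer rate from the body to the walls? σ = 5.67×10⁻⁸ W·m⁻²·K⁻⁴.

P_net ≈ 1.59 W

For a small grey body in a large enclosure: P_net = εσA(T_body⁴ − T_wall⁴).
A = 4πr² = 1.810×10⁻⁵ m²; T_body⁴ − T_wall⁴ = 2.364×10¹² − 3.721×10¹¹ = 1.992×10¹² K⁴.
|P_net| = 0.78·5.67×10⁻⁸·1.810×10⁻⁵·1.992×10¹².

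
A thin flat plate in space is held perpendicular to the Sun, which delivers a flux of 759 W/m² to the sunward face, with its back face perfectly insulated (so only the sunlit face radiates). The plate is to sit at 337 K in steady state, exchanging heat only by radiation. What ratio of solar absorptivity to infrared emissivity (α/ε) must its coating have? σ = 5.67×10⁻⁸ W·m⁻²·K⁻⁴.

α/ε ≈ 0.964

Balance: αS·A = εσ·1A·T⁴ ⇒ α/ε = σT⁴/S.
α/ε = 5.67×10⁻⁸·(337)⁴/759 = 5.67×10⁻⁸·1.290×10¹⁰/759.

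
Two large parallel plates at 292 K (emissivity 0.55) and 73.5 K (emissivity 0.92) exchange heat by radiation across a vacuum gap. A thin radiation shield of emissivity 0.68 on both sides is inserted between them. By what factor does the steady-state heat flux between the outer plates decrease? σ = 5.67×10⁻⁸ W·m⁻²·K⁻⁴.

Without shield: q₀ = σΔ(T⁴)/(1/ε₁+1/ε₂−1) with denominator 1.905.
With shield the two gaps are in series; the resistances add: (1/ε₁+1/ε_s−1)+(1/ε_s+1/ε₂−1) = 2.289+1.558 = 3.846.
Heat-flux ratio q₀/q = 3.846/1.905.

factor ≈ 2.02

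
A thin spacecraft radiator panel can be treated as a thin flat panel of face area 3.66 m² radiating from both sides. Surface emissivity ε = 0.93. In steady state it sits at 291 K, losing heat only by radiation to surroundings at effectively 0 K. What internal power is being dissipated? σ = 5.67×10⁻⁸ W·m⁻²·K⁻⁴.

P ≈ 2770 W

Steady state: P = εσA T⁴.
A = 2·3.66 = 7.320 m²; T⁴ = (291)⁴ = 7.171×10⁹ K⁴.
P = 0.93 × 5.67×10⁻⁸ × 7.320 × 7.171×10⁹.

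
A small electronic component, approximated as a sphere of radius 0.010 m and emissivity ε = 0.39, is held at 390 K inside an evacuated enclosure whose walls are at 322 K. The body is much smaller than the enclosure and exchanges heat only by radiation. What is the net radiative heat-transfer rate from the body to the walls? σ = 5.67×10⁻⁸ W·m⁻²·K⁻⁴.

P_net ≈ 0.344 W

For a small grey body in a large enclosure: P_net = εσA(T_body⁴ − T_wall⁴).
A = 4πr² = 0.001257 m²; T_body⁴ − T_wall⁴ = 2.313×10¹⁰ − 1.075×10¹⁰ = 1.238×10¹⁰ K⁴.
|P_net| = 0.39·5.67×10⁻⁸·0.001257·1.238×10¹⁰.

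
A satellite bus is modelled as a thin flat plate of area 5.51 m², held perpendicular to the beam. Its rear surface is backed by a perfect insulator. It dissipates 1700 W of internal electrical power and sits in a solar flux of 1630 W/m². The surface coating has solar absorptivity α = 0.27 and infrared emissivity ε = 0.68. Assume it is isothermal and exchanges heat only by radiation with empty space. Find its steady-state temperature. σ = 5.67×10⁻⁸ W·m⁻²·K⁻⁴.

At steady state, absorbed solar power + internal power = radiated power.
Absorbed: α·S·A_cross = 0.27·1630·5.510 = 2425 W (cross-section A).
Total input = 2425 + 1700 = 4125 W.
Radiated: εσ·A_surf·T⁴ with A_surf = A = 5.510 m².
T⁴ = 4125/(0.68·5.67×10⁻⁸·5.510) = 1.942×10¹⁰ K⁴.

T ≈ 373 K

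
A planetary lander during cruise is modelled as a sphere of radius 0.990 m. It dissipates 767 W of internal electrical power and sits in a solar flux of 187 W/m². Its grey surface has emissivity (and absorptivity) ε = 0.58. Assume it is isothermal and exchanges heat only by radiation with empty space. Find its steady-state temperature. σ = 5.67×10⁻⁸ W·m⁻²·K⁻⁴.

T ≈ 228 K

At steady state, absorbed solar power + internal power = radiated power.
Absorbed: α·S·A_cross = 0.58·187·3.079 = 334.0 W (cross-section πr²).
Total input = 334.0 + 767 = 1101 W.
Radiated: εσ·A_surf·T⁴ with A_surf = 4πr² = 12.32 m².
T⁴ = 1101/(0.58·5.67×10⁻⁸·12.32) = 2.718×10⁹ K⁴.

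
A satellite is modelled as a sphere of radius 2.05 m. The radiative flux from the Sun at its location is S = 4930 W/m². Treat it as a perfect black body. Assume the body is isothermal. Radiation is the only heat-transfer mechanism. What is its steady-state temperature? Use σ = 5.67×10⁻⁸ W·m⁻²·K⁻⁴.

At equilibrium, absorbed power = emitted power.
Absorbing cross-section = πr² = 13.20 m²; emitting surface = 4πr² = 52.81 m² (ratio 4).
S·A_cross = εσ·A_surf·T⁴  ⇒  T⁴ = S/(4σ).
T⁴ = 1.00·4930/(4·5.67×10⁻⁸) = 2.174×10¹⁰ K⁴.
T = (2.174×10¹⁰)^(1/4).

T ≈ 384 K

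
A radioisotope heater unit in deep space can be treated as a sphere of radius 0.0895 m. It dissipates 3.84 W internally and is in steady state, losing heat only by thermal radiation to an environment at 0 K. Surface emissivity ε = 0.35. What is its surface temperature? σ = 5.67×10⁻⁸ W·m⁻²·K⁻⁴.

Steady state: internal power = radiated power, P = εσA T⁴.
Radiating area A = 4πr² = 0.1007 m².
T⁴ = P/(εσA) = 3.84/(0.35·5.67×10⁻⁸·0.1007) = 1.922×10⁹ K⁴.
T = (1.922×10⁹)^(1/4).

T ≈ 209 K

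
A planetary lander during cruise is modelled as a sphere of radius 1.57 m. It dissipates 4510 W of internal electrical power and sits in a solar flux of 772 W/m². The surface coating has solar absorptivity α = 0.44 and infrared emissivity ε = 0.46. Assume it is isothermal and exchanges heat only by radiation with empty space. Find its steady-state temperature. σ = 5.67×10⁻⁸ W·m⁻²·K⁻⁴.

T ≈ 307 K

At steady state, absorbed solar power + internal power = radiated power.
Absorbed: α·S·A_cross = 0.44·772·7.744 = 2630 W (cross-section πr²).
Total input = 2630 + 4510 = 7140 W.
Radiated: εσ·A_surf·T⁴ with A_surf = 4πr² = 30.97 m².
T⁴ = 7140/(0.46·5.67×10⁻⁸·30.97) = 8.838×10⁹ K⁴.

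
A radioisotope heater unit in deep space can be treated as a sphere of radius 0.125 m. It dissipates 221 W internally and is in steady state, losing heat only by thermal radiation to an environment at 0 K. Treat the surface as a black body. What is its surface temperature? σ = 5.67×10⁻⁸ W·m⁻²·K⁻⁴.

T ≈ 375 K

Steady state: internal power = radiated power, P = εσA T⁴.
Radiating area A = 4πr² = 0.1963 m².
T⁴ = P/(εσA) = 221/(1.0·5.67×10⁻⁸·0.1963) = 1.985×10¹⁰ K⁴.
T = (1.985×10¹⁰)^(1/4).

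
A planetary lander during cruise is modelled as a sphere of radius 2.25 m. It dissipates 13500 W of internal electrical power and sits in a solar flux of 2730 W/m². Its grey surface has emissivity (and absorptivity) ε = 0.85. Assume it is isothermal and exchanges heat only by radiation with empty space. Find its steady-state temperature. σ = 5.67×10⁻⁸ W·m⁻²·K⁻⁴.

T ≈ 358 K

At steady state, absorbed solar power + internal power = radiated power.
Absorbed: α·S·A_cross = 0.85·2730·15.90 = 36910 W (cross-section πr²).
Total input = 36910 + 13500 = 50410 W.
Radiated: εσ·A_surf·T⁴ with A_surf = 4πr² = 63.62 m².
T⁴ = 50410/(0.85·5.67×10⁻⁸·63.62) = 1.644×10¹⁰ K⁴.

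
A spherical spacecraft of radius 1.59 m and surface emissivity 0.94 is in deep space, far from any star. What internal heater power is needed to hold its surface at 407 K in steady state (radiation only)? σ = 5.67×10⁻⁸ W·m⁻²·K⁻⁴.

P ≈ 46500 W

P = εσ·4πr²·T⁴.
4πr² = 31.77 m²; T⁴ = 2.744×10¹⁰ K⁴.
P = 0.94·5.67×10⁻⁸·31.77·2.744×10¹⁰.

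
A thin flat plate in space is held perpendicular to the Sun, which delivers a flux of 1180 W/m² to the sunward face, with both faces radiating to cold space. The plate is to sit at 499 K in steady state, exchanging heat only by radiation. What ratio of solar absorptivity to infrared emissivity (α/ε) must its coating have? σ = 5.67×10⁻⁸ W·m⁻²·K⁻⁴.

α/ε ≈ 5.96

Balance: αS·A = εσ·2A·T⁴ ⇒ α/ε = 2σT⁴/S.
α/ε = 2·5.67×10⁻⁸·(499)⁴/1180 = 2·5.67×10⁻⁸·6.200×10¹⁰/1180.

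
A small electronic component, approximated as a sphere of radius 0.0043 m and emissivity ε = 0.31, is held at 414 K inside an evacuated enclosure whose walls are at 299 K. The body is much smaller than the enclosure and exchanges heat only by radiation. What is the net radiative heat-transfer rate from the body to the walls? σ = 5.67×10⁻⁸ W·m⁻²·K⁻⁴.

P_net ≈ 0.0873 W

For a small grey body in a large enclosure: P_net = εσA(T_body⁴ − T_wall⁴).
A = 4πr² = 2.324×10⁻⁴ m²; T_body⁴ − T_wall⁴ = 2.938×10¹⁰ − 7.993×10⁹ = 2.138×10¹⁰ K⁴.
|P_net| = 0.31·5.67×10⁻⁸·2.324×10⁻⁴·2.138×10¹⁰.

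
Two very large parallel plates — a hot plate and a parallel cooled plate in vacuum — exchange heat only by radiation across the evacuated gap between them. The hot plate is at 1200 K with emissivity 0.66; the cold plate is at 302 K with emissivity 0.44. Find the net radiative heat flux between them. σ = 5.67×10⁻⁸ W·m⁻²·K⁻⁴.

q ≈ 42000 W/m²

For two infinite grey parallel plates, q = σ(T₁⁴ − T₂⁴)/(1/ε₁ + 1/ε₂ − 1).
T₁⁴ − T₂⁴ = 2.074×10¹² − 8.318×10⁹ = 2.065×10¹² K⁴.
1/ε₁ + 1/ε₂ − 1 = 1.515 + 2.273 − 1 = 2.788.
q = 5.67×10⁻⁸ × 2.065×10¹² / 2.788.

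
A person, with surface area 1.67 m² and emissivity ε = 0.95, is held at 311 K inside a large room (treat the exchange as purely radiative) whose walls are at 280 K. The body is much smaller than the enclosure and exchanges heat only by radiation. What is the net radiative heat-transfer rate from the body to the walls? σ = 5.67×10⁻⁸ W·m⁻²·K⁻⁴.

For a small grey body in a large enclosure: P_net = εσA(T_body⁴ − T_wall⁴).
A = 1.67 m²; T_body⁴ − T_wall⁴ = 9.355×10⁹ − 6.147×10⁹ = 3.208×10⁹ K⁴.
|P_net| = 0.95·5.67×10⁻⁸·1.670·3.208×10⁹.

P_net ≈ 289 W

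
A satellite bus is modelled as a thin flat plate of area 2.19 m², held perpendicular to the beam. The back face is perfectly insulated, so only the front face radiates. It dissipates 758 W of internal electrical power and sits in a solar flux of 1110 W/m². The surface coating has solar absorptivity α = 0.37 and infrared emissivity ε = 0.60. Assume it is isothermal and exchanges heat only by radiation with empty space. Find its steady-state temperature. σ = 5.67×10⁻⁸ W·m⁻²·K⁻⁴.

At steady state, absorbed solar power + internal power = radiated power.
Absorbed: α·S·A_cross = 0.37·1110·2.190 = 899.4 W (cross-section A).
Total input = 899.4 + 758 = 1657 W.
Radiated: εσ·A_surf·T⁴ with A_surf = A = 2.190 m².
T⁴ = 1657/(0.60·5.67×10⁻⁸·2.190) = 2.225×10¹⁰ K⁴.

T ≈ 386 K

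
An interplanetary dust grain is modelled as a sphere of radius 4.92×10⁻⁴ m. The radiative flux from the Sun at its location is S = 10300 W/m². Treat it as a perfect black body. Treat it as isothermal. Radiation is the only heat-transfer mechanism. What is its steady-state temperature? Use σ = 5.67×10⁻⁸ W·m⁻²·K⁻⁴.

T ≈ 462 K

At equilibrium, absorbed power = emitted power.
Absorbing cross-section = πr² = 7.605×10⁻⁷ m²; emitting surface = 4πr² = 3.042×10⁻⁶ m² (ratio 4).
S·A_cross = εσ·A_surf·T⁴  ⇒  T⁴ = S/(4σ).
T⁴ = 1.00·10300/(4·5.67×10⁻⁸) = 4.541×10¹⁰ K⁴.
T = (4.541×10¹⁰)^(1/4).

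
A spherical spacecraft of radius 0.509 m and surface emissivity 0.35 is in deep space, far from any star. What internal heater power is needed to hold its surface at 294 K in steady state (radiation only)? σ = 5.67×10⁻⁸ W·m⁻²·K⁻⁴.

P = εσ·4πr²·T⁴.
4πr² = 3.256 m²; T⁴ = 7.471×10⁹ K⁴.
P = 0.35·5.67×10⁻⁸·3.256·7.471×10⁹.

P ≈ 483 W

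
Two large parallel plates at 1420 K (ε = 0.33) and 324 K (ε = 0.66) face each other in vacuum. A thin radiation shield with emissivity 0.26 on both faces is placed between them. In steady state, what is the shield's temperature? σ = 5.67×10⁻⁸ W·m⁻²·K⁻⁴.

T_s ≈ 1150 K

In steady state the net flux on the hot side equals that on the cold side.
σ(T₁⁴−T_s⁴)/D₁ = σ(T_s⁴−T₂⁴)/D₂, with D₁ = 1/ε₁+1/ε_s−1 = 5.876, D₂ = 1/ε_s+1/ε₂−1 = 4.361.
Solve for T_s⁴: T_s⁴ = (D₂·T₁⁴ + D₁·T₂⁴)/(D₁+D₂) = 1.738×10¹² K⁴.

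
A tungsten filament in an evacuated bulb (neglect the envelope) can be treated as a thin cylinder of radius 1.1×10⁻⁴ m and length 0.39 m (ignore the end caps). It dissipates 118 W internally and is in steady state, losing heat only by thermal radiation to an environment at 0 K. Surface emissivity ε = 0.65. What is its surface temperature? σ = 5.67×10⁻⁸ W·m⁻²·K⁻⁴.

T ≈ 1860 K

Steady state: internal power = radiated power, P = εσA T⁴.
Radiating area A = 2πrL = 2.695×10⁻⁴ m².
T⁴ = P/(εσA) = 118/(0.65·5.67×10⁻⁸·2.695×10⁻⁴) = 1.188×10¹³ K⁴.
T = (1.188×10¹³)^(1/4).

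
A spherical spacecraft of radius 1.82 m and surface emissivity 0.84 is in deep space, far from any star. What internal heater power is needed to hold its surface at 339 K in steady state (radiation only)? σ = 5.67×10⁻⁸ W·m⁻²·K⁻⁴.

P ≈ 26200 W

P = εσ·4πr²·T⁴.
4πr² = 41.62 m²; T⁴ = 1.321×10¹⁰ K⁴.
P = 0.84·5.67×10⁻⁸·41.62·1.321×10¹⁰.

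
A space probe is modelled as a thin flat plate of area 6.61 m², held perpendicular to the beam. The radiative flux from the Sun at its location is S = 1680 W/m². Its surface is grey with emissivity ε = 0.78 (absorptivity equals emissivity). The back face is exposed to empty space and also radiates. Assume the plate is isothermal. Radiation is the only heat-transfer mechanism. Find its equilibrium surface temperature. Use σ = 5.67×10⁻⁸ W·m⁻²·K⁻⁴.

T ≈ 349 K

At equilibrium, absorbed power = emitted power.
Absorbing cross-section = A = 6.610 m²; emitting surface = 2A = 13.22 m² (ratio 2).
εS·A_cross = εσ·A_surf·T⁴  ⇒  T⁴ = S/(2σ)   (ε cancels).
T⁴ = 1680/(2·5.67×10⁻⁸) = 1.481×10¹⁰ K⁴.
T = (1.481×10¹⁰)^(1/4).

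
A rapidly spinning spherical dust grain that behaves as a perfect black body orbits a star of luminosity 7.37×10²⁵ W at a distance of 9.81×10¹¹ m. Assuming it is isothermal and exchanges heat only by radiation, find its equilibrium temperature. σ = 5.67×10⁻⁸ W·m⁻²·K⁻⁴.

First find the stellar flux at distance d: S = L/(4πd²) = 7.37×10²⁵/(4π·(9.81×10¹¹)²) = 6.094 W/m².
For an isothermal sphere, absorbed (1−a)S·πr² = emitted σ·4πr²·T⁴, so T⁴ = (1−a)S/(4σ).
T⁴ = 1.00·6.094/(4·5.67×10⁻⁸) = 2.687×10⁷ K⁴.

T ≈ 72.0 K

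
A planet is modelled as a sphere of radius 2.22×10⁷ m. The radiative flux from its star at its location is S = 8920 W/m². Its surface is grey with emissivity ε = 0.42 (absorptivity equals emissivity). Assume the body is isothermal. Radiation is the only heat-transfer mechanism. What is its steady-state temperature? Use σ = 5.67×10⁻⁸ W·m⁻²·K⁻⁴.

At equilibrium, absorbed power = emitted power.
Absorbing cross-section = πr² = 1.548×10¹⁵ m²; emitting surface = 4πr² = 6.193×10¹⁵ m² (ratio 4).
εS·A_cross = εσ·A_surf·T⁴  ⇒  T⁴ = S/(4σ)   (ε cancels).
T⁴ = 8920/(4·5.67×10⁻⁸) = 3.933×10¹⁰ K⁴.
T = (3.933×10¹⁰)^(1/4).

T ≈ 445 K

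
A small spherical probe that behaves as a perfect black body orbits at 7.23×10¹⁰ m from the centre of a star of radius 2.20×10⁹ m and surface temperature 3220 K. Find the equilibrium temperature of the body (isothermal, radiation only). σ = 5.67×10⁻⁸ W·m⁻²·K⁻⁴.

T ≈ 397 K

The star's surface emits σT_*⁴; at distance d the flux is S = σT_*⁴(R_*/d)².
S = 5.67×10⁻⁸·(3220)⁴·(2.20×10⁹/7.23×10¹⁰)² = 5644 W/m².
For an isothermal sphere T⁴ = (1−a)S/(4σ) = 2.488×10¹⁰ K⁴.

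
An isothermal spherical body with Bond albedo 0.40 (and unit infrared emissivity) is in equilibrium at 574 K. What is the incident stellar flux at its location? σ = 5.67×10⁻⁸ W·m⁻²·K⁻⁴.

(1−a)S·πr² = σ·4πr²·T⁴ ⇒ S = 4σT⁴/(1−a).
S = 4·5.67×10⁻⁸·1.086×10¹¹/0.600.

S ≈ 41000 W/m²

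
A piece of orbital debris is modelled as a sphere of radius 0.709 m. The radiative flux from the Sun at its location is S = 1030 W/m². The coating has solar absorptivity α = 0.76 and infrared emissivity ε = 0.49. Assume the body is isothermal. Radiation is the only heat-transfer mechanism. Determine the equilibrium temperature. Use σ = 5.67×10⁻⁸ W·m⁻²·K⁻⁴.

T ≈ 290 K

At equilibrium, absorbed power = emitted power.
Absorbing cross-section = πr² = 1.579 m²; emitting surface = 4πr² = 6.317 m² (ratio 4).
αS·A_cross = εσ·A_surf·T⁴  ⇒  T⁴ = αS/(ε·4σ).
T⁴ = 0.760·1030/(0.49·4·5.67×10⁻⁸) = 7.044×10⁹ K⁴.
T = (7.044×10⁹)^(1/4).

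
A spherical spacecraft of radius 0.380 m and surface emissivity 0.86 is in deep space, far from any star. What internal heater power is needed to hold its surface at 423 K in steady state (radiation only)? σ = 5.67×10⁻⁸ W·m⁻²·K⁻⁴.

P ≈ 2830 W

P = εσ·4πr²·T⁴.
4πr² = 1.815 m²; T⁴ = 3.202×10¹⁰ K⁴.
P = 0.86·5.67×10⁻⁸·1.815·3.202×10¹⁰.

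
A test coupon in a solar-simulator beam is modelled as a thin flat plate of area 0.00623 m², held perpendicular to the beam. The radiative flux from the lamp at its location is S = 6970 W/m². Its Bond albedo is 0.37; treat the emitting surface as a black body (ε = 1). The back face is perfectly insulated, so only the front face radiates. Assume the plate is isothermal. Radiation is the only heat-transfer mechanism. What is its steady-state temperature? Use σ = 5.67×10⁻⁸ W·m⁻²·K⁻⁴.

At equilibrium, absorbed power = emitted power.
Absorbing cross-section = A = 0.006230 m²; emitting surface = A = 0.006230 m² (ratio 1).
(1−a)S·A_cross = εσ·A_surf·T⁴  ⇒  T⁴ = (1−a)S/(1σ).
T⁴ = 0.630·6970/(1·5.67×10⁻⁸) = 7.744×10¹⁰ K⁴.
T = (7.744×10¹⁰)^(1/4).

T ≈ 528 K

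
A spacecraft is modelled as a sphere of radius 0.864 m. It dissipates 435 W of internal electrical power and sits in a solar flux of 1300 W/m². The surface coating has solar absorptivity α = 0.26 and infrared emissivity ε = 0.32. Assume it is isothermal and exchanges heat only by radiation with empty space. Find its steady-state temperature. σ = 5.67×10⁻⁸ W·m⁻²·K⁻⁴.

At steady state, absorbed solar power + internal power = radiated power.
Absorbed: α·S·A_cross = 0.26·1300·2.345 = 792.7 W (cross-section πr²).
Total input = 792.7 + 435 = 1228 W.
Radiated: εσ·A_surf·T⁴ with A_surf = 4πr² = 9.381 m².
T⁴ = 1228/(0.32·5.67×10⁻⁸·9.381) = 7.213×10⁹ K⁴.

T ≈ 291 K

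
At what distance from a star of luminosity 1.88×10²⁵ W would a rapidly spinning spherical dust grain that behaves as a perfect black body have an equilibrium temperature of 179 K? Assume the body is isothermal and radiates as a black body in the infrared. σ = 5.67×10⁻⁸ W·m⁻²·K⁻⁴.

For an isothermal black-emitting sphere, (1−a)S·πr² = σ·4πr²·T⁴ ⇒ S = 4σT⁴/(1−a).
S = 4·5.67×10⁻⁸·(179)⁴/1.00 = 232.8 W/m².
Flux falls as S = L/(4πd²), so d = √(L/(4πS)) = √(1.88×10²⁵/(4π·232.8)).

d ≈ 8.02×10¹⁰ m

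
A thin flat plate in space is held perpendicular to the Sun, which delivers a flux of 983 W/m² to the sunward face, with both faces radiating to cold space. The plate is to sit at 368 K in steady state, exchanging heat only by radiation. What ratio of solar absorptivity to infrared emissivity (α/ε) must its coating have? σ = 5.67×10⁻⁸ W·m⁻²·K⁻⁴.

Balance: αS·A = εσ·2A·T⁴ ⇒ α/ε = 2σT⁴/S.
α/ε = 2·5.67×10⁻⁸·(368)⁴/983 = 2·5.67×10⁻⁸·1.834×10¹⁰/983.

α/ε ≈ 2.12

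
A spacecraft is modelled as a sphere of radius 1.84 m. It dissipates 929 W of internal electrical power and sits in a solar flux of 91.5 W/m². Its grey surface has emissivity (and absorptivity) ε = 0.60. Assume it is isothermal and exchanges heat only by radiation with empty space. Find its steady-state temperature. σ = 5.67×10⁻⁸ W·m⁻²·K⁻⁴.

At steady state, absorbed solar power + internal power = radiated power.
Absorbed: α·S·A_cross = 0.60·91.5·10.64 = 583.9 W (cross-section πr²).
Total input = 583.9 + 929 = 1513 W.
Radiated: εσ·A_surf·T⁴ with A_surf = 4πr² = 42.54 m².
T⁴ = 1513/(0.60·5.67×10⁻⁸·42.54) = 1.045×10⁹ K⁴.

T ≈ 180 K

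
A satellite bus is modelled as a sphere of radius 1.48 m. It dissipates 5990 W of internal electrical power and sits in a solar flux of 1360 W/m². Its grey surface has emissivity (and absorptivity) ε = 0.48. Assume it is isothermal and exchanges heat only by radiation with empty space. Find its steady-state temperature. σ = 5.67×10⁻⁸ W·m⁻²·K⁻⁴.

At steady state, absorbed solar power + internal power = radiated power.
Absorbed: α·S·A_cross = 0.48·1360·6.881 = 4492 W (cross-section πr²).
Total input = 4492 + 5990 = 10480 W.
Radiated: εσ·A_surf·T⁴ with A_surf = 4πr² = 27.53 m².
T⁴ = 10480/(0.48·5.67×10⁻⁸·27.53) = 1.399×10¹⁰ K⁴.

T ≈ 344 K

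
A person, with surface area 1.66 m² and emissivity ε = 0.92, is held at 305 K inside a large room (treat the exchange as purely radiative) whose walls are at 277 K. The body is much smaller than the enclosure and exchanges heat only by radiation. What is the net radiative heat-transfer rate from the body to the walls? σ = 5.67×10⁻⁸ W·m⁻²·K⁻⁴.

P_net ≈ 240 W

For a small grey body in a large enclosure: P_net = εσA(T_body⁴ − T_wall⁴).
A = 1.66 m²; T_body⁴ − T_wall⁴ = 8.654×10⁹ − 5.887×10⁹ = 2.766×10⁹ K⁴.
|P_net| = 0.92·5.67×10⁻⁸·1.660·2.766×10⁹.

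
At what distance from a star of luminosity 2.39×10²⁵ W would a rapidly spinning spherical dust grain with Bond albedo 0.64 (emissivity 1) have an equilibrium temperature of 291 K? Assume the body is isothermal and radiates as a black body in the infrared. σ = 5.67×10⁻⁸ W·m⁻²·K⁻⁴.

For an isothermal black-emitting sphere, (1−a)S·πr² = σ·4πr²·T⁴ ⇒ S = 4σT⁴/(1−a).
S = 4·5.67×10⁻⁸·(291)⁴/0.360 = 4518 W/m².
Flux falls as S = L/(4πd²), so d = √(L/(4πS)) = √(2.39×10²⁵/(4π·4518)).

d ≈ 2.05×10¹⁰ m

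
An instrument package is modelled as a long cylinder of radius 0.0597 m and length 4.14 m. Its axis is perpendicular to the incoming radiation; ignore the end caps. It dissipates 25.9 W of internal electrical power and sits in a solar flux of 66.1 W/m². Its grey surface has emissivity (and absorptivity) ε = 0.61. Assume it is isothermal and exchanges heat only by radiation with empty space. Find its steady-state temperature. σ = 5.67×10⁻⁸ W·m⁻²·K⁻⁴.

T ≈ 171 K

At steady state, absorbed solar power + internal power = radiated power.
Absorbed: α·S·A_cross = 0.61·66.1·0.4943 = 19.93 W (cross-section 2rL).
Total input = 19.93 + 25.9 = 45.83 W.
Radiated: εσ·A_surf·T⁴ with A_surf = 2πrL = 1.553 m².
T⁴ = 45.83/(0.61·5.67×10⁻⁸·1.553) = 8.533×10⁸ K⁴.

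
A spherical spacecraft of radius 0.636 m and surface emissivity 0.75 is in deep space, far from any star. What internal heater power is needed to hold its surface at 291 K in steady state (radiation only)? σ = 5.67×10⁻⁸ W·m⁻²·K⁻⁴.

P = εσ·4πr²·T⁴.
4πr² = 5.083 m²; T⁴ = 7.171×10⁹ K⁴.
P = 0.75·5.67×10⁻⁸·5.083·7.171×10⁹.

P ≈ 1550 W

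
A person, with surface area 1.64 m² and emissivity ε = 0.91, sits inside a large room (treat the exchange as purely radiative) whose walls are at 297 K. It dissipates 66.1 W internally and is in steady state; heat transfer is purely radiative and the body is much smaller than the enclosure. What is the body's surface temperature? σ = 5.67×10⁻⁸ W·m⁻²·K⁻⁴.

T ≈ 304 K

For a small grey body in a large enclosure, net radiated power = εσA(T⁴ − T_w⁴).
Steady state: P = εσA(T⁴ − T_w⁴) with A = 1.64 m².
T⁴ = P/(εσA) + T_w⁴ = 66.1/(0.91·5.67×10⁻⁸·1.640) + (297)⁴
    = 7.811×10⁸ + 7.781×10⁹ = 8.562×10⁹ K⁴.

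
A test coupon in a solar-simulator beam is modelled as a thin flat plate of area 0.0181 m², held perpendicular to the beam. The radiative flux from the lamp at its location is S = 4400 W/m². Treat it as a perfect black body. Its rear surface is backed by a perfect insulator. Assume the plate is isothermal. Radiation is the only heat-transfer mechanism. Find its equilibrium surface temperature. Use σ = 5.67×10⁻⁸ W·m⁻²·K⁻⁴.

At equilibrium, absorbed power = emitted power.
Absorbing cross-section = A = 0.01810 m²; emitting surface = A = 0.01810 m² (ratio 1).
S·A_cross = εσ·A_surf·T⁴  ⇒  T⁴ = S/(1σ).
T⁴ = 1.00·4400/(1·5.67×10⁻⁸) = 7.760×10¹⁰ K⁴.
T = (7.760×10¹⁰)^(1/4).

T ≈ 528 K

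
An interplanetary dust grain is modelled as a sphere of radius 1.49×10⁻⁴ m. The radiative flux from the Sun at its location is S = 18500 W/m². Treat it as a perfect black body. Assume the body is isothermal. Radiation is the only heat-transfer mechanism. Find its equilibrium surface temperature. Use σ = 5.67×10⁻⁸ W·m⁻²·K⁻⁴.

At equilibrium, absorbed power = emitted power.
Absorbing cross-section = πr² = 6.975×10⁻⁸ m²; emitting surface = 4πr² = 2.790×10⁻⁷ m² (ratio 4).
S·A_cross = εσ·A_surf·T⁴  ⇒  T⁴ = S/(4σ).
T⁴ = 1.00·18500/(4·5.67×10⁻⁸) = 8.157×10¹⁰ K⁴.
T = (8.157×10¹⁰)^(1/4).

T ≈ 534 K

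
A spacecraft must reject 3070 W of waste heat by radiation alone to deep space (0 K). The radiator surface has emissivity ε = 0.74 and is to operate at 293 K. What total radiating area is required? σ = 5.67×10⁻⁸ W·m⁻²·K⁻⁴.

A ≈ 9.93 m²

P = εσA T⁴ ⇒ A = P/(εσT⁴).
T⁴ = 7.370×10⁹ K⁴.
A = 3070/(0.74 × 5.67×10⁻⁸ × 7.370×10⁹).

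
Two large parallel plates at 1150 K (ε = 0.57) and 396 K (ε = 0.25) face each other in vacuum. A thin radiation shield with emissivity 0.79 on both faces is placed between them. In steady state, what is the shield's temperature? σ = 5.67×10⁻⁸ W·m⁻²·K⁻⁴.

T_s ≈ 1050 K

In steady state the net flux on the hot side equals that on the cold side.
σ(T₁⁴−T_s⁴)/D₁ = σ(T_s⁴−T₂⁴)/D₂, with D₁ = 1/ε₁+1/ε_s−1 = 2.020, D₂ = 1/ε_s+1/ε₂−1 = 4.266.
Solve for T_s⁴: T_s⁴ = (D₂·T₁⁴ + D₁·T₂⁴)/(D₁+D₂) = 1.195×10¹² K⁴.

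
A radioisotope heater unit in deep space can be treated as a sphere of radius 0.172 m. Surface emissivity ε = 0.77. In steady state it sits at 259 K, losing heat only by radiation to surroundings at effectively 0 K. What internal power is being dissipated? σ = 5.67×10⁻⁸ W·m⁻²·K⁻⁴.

Steady state: P = εσA T⁴.
A = 4πr² = 0.3718 m²; T⁴ = (259)⁴ = 4.500×10⁹ K⁴.
P = 0.77 × 5.67×10⁻⁸ × 0.3718 × 4.500×10⁹.

P ≈ 73.0 W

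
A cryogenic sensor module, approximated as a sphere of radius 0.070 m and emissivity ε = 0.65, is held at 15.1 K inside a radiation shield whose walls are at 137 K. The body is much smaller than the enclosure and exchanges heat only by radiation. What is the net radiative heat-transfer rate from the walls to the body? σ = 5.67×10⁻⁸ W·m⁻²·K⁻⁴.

For a small grey body in a large enclosure: P_net = εσA(T_body⁴ − T_wall⁴).
A = 4πr² = 0.06158 m²; T_body⁴ − T_wall⁴ = 51990 − 3.523×10⁸ = -3.522×10⁸ K⁴.
|P_net| = 0.65·5.67×10⁻⁸·0.06158·3.522×10⁸.

P_net ≈ 0.799 W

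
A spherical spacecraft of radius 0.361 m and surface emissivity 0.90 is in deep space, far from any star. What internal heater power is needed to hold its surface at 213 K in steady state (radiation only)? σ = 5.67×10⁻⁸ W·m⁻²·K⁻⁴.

P ≈ 172 W

P = εσ·4πr²·T⁴.
4πr² = 1.638 m²; T⁴ = 2.058×10⁹ K⁴.
P = 0.90·5.67×10⁻⁸·1.638·2.058×10⁹.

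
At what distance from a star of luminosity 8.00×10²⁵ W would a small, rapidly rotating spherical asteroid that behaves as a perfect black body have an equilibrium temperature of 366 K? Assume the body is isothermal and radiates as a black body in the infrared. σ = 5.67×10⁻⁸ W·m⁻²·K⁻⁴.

d ≈ 3.96×10¹⁰ m

For an isothermal black-emitting sphere, (1−a)S·πr² = σ·4πr²·T⁴ ⇒ S = 4σT⁴/(1−a).
S = 4·5.67×10⁻⁸·(366)⁴/1.00 = 4070 W/m².
Flux falls as S = L/(4πd²), so d = √(L/(4πS)) = √(8.00×10²⁵/(4π·4070)).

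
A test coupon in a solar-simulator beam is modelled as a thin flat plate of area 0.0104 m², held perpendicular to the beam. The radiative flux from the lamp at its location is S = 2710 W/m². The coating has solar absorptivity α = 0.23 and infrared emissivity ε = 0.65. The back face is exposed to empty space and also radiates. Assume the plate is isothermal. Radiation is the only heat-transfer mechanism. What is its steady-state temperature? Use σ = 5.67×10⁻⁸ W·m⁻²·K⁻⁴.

T ≈ 303 K

At equilibrium, absorbed power = emitted power.
Absorbing cross-section = A = 0.01040 m²; emitting surface = 2A = 0.02080 m² (ratio 2).
αS·A_cross = εσ·A_surf·T⁴  ⇒  T⁴ = αS/(ε·2σ).
T⁴ = 0.230·2710/(0.65·2·5.67×10⁻⁸) = 8.456×10⁹ K⁴.
T = (8.456×10⁹)^(1/4).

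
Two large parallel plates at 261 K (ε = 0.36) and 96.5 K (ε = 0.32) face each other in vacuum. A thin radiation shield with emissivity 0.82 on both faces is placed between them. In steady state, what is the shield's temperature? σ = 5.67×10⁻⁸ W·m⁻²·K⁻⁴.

In steady state the net flux on the hot side equals that on the cold side.
σ(T₁⁴−T_s⁴)/D₁ = σ(T_s⁴−T₂⁴)/D₂, with D₁ = 1/ε₁+1/ε_s−1 = 2.997, D₂ = 1/ε_s+1/ε₂−1 = 3.345.
Solve for T_s⁴: T_s⁴ = (D₂·T₁⁴ + D₁·T₂⁴)/(D₁+D₂) = 2.488×10⁹ K⁴.

T_s ≈ 223 K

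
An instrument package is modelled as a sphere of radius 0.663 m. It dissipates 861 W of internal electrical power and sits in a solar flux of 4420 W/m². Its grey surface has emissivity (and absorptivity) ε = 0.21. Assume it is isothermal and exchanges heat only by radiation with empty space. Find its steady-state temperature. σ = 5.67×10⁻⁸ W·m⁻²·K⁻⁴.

At steady state, absorbed solar power + internal power = radiated power.
Absorbed: α·S·A_cross = 0.21·4420·1.381 = 1282 W (cross-section πr²).
Total input = 1282 + 861 = 2143 W.
Radiated: εσ·A_surf·T⁴ with A_surf = 4πr² = 5.524 m².
T⁴ = 2143/(0.21·5.67×10⁻⁸·5.524) = 3.258×10¹⁰ K⁴.

T ≈ 425 K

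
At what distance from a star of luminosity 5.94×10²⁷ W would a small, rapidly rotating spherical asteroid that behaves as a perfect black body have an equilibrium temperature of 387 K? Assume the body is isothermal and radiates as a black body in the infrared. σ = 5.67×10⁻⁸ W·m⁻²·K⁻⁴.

d ≈ 3.05×10¹¹ m

For an isothermal black-emitting sphere, (1−a)S·πr² = σ·4πr²·T⁴ ⇒ S = 4σT⁴/(1−a).
S = 4·5.67×10⁻⁸·(387)⁴/1.00 = 5087 W/m².
Flux falls as S = L/(4πd²), so d = √(L/(4πS)) = √(5.94×10²⁷/(4π·5087)).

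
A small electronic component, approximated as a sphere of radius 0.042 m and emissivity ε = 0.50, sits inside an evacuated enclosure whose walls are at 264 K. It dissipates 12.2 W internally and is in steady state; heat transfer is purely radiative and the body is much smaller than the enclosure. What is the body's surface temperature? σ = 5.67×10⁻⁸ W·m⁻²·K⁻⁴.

T ≈ 395 K

For a small grey body in a large enclosure, net radiated power = εσA(T⁴ − T_w⁴).
Steady state: P = εσA(T⁴ − T_w⁴) with A = 4πr² = 0.02217 m².
T⁴ = P/(εσA) + T_w⁴ = 12.2/(0.50·5.67×10⁻⁸·0.02217) + (264)⁴
    = 1.941×10¹⁰ + 4.858×10⁹ = 2.427×10¹⁰ K⁴.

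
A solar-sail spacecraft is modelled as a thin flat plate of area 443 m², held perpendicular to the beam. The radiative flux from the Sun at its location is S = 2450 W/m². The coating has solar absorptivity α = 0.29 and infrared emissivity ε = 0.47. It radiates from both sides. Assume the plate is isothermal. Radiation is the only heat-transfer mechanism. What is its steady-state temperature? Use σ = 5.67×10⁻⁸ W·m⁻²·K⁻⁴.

At equilibrium, absorbed power = emitted power.
Absorbing cross-section = A = 443.0 m²; emitting surface = 2A = 886.0 m² (ratio 2).
αS·A_cross = εσ·A_surf·T⁴  ⇒  T⁴ = αS/(ε·2σ).
T⁴ = 0.290·2450/(0.47·2·5.67×10⁻⁸) = 1.333×10¹⁰ K⁴.
T = (1.333×10¹⁰)^(1/4).

T ≈ 340 K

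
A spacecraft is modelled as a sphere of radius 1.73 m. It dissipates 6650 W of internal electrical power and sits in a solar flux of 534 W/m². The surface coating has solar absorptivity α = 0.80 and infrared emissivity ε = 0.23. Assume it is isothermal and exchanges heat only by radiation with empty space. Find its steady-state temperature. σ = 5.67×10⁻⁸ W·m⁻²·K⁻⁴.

T ≈ 384 K

At steady state, absorbed solar power + internal power = radiated power.
Absorbed: α·S·A_cross = 0.80·534·9.402 = 4017 W (cross-section πr²).
Total input = 4017 + 6650 = 10670 W.
Radiated: εσ·A_surf·T⁴ with A_surf = 4πr² = 37.61 m².
T⁴ = 10670/(0.23·5.67×10⁻⁸·37.61) = 2.175×10¹⁰ K⁴.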